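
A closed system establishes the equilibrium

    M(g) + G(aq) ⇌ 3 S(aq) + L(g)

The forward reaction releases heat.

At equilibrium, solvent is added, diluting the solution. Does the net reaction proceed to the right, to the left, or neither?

Dilution lowers every aqueous concentration by the same factor. Δn_aq = 3 − 1 = +2, so the system shifts toward the side with more dissolved moles — to the right.

right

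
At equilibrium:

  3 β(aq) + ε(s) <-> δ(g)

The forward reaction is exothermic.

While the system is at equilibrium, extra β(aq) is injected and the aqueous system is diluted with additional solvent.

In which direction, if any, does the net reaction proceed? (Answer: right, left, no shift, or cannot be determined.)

cannot be determined

Adding β (aq), a reactant, drives the reaction to the right.
Dilution lowers every aqueous concentration by the same factor. Δn_aq = 0 − 3 = -3, so the system shifts toward the side with more dissolved moles — to the left.
The individual effects push in opposite directions; without quantitative information the net direction cannot be determined.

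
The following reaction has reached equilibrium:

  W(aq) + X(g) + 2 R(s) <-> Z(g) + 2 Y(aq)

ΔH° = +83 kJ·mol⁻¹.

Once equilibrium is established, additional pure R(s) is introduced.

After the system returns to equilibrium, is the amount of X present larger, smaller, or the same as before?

R is a pure solid; its activity is 1 regardless of amount, so Q is unaffected — no shift from this change.
No net shift occurs, so the amount of X is unchanged.

unchanged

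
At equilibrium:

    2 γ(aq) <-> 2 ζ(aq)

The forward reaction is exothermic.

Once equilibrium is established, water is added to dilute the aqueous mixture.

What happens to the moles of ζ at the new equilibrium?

Dilution scales every aqueous concentration by the same factor. Δn_aq = 2 − 2 = 0, so Q is unchanged — no shift.
No net shift occurs, so the amount of ζ is unchanged.

unchanged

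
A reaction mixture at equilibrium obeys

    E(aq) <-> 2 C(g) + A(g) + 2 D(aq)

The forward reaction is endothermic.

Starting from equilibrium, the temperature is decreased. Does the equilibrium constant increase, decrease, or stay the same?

decreases

K depends on temperature via the van 't Hoff relation. The forward reaction is endothermic, so lowering T decreases K.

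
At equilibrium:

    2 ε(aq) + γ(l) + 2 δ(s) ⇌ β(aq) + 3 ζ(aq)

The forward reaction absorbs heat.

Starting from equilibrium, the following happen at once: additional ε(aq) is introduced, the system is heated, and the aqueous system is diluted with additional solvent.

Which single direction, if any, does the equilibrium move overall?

right

Adding ε (aq), a reactant, drives the reaction to the right.
The forward reaction is endothermic. Raising T favours the endothermic direction — shift to the right.
Dilution lowers every aqueous concentration by the same factor. Δn_aq = 4 − 2 = +2, so the system shifts toward the side with more dissolved moles — to the right.
All effects act in the same direction — net shift to the right.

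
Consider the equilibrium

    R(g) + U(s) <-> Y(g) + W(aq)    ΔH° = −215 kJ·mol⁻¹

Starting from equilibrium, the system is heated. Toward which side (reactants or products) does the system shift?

left

The forward reaction is exothermic. Raising T favours the endothermic direction — shift to the left.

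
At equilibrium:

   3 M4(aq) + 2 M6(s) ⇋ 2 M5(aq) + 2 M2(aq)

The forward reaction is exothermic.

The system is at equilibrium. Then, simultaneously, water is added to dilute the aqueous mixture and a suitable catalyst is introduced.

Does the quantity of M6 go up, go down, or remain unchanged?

Dilution lowers every aqueous concentration by the same factor. Δn_aq = 4 − 3 = +1, so the system shifts toward the side with more dissolved moles — to the right.
A catalyst speeds both forward and reverse rates equally; it changes neither Q nor K — no shift from this change.
The net shift is to the right. M6 is a reactant, so its amount decreases.

decreases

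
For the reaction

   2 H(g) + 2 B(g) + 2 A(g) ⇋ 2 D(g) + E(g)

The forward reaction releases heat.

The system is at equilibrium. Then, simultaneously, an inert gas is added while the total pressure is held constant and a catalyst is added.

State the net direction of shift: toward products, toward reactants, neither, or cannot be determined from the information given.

left

Adding inert gas at constant total pressure expands the volume and lowers every reacting partial pressure. With Δn_gas = 3 − 6 = -3, Q moves away from K toward the side with fewer gas moles, so the system shifts toward the side with more gas moles — to the left.
A catalyst speeds both forward and reverse rates equally; it changes neither Q nor K — no shift from this change.
Only the nonzero effect(s) matter; the net shift is to the left.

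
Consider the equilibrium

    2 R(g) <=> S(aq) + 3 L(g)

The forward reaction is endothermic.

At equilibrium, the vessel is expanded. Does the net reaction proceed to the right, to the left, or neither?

Gas moles: reactants 2, products 3 (Δn_gas = +1). Expansion shifts the system toward the side with more moles of gas — to the right.

right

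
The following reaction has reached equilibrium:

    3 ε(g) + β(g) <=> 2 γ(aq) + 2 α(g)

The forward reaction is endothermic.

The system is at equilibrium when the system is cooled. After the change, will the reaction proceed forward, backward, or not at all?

The forward reaction is endothermic. Lowering T favours the exothermic direction — shift to the left.

left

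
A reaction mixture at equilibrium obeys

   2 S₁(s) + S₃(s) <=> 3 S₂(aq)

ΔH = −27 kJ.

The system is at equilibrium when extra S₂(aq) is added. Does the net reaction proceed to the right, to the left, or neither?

Adding S₂ (aq), a product, drives the reaction to the left.

left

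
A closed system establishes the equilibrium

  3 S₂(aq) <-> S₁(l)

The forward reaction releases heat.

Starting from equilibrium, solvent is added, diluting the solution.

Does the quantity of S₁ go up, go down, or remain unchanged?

decreases

Dilution lowers every aqueous concentration by the same factor. Δn_aq = 0 − 3 = -3, so the system shifts toward the side with more dissolved moles — to the left.
The net shift is to the left. S₁ is a product, so its amount decreases.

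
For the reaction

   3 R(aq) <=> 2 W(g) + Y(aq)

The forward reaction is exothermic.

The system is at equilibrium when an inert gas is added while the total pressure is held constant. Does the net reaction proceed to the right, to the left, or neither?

Adding inert gas at constant total pressure expands the volume and lowers every reacting partial pressure. With Δn_gas = 2 − 0 = +2, Q moves away from K toward the side with fewer gas moles, so the system shifts toward the side with more gas moles — to the right.

right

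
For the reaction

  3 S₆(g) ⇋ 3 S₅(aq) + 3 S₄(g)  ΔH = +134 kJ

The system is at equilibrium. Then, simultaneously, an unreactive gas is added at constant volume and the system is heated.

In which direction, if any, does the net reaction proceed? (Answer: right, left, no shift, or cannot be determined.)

At constant volume, adding an inert gas leaves every reacting species' partial pressure unchanged, so Q is unchanged — no shift from this change.
The forward reaction is endothermic. Raising T favours the endothermic direction — shift to the right.
Only the nonzero effect(s) matter; the net shift is to the right.

right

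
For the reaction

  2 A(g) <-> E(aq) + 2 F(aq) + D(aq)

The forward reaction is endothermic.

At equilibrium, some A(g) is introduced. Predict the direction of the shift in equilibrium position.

Adding A (g), a reactant, drives the reaction to the right.

right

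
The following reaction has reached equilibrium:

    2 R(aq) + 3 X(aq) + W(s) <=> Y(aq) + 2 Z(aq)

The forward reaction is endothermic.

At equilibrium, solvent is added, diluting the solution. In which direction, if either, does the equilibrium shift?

Dilution lowers every aqueous concentration by the same factor. Δn_aq = 3 − 5 = -2, so the system shifts toward the side with more dissolved moles — to the left.

left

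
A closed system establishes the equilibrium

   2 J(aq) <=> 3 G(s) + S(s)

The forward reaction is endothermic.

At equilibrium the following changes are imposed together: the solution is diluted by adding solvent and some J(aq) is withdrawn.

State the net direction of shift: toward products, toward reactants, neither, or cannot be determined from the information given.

left

Dilution lowers every aqueous concentration by the same factor. Δn_aq = 0 − 2 = -2, so the system shifts toward the side with more dissolved moles — to the left.
Removing J (aq), a reactant, drives the reaction to the left.
All effects act in the same direction — net shift to the left.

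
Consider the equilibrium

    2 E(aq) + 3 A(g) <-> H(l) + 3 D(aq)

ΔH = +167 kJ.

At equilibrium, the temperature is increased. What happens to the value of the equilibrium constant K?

increases

K depends on temperature via the van 't Hoff relation. The forward reaction is endothermic, so raising T increases K.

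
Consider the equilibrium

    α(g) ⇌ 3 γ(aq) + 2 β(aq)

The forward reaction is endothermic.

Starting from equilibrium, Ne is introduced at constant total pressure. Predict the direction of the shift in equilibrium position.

left

Adding inert gas at constant total pressure expands the volume and lowers every reacting partial pressure. With Δn_gas = 0 − 1 = -1, Q moves away from K toward the side with fewer gas moles, so the system shifts toward the side with more gas moles — to the left.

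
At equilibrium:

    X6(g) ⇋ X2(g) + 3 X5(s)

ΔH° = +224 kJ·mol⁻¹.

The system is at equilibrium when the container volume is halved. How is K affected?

unchanged

The equilibrium constant depends only on temperature. This perturbation changes neither the position of equilibrium nor K.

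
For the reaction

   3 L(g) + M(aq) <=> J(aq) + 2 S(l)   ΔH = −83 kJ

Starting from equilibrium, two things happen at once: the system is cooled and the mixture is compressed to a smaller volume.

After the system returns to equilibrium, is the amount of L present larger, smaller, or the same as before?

decreases

The forward reaction is exothermic. Lowering T favours the exothermic direction — shift to the right.
Gas moles: reactants 3, products 0 (Δn_gas = -3). Compression shifts the system toward the side with fewer moles of gas — to the right.
The net shift is to the right. L is a reactant, so its amount decreases.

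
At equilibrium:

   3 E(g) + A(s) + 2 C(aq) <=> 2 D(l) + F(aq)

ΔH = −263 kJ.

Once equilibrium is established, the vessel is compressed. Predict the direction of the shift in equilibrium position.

Gas moles: reactants 3, products 0 (Δn_gas = -3). Compression shifts the system toward the side with fewer moles of gas — to the right.

right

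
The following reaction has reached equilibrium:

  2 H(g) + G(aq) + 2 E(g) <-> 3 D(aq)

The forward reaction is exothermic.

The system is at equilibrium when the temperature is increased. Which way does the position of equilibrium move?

The forward reaction is exothermic. Raising T favours the endothermic direction — shift to the left.

left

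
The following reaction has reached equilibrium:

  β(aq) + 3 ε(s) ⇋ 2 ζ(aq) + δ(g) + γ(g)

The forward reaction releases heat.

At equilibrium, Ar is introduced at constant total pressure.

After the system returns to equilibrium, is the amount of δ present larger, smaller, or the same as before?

Adding inert gas at constant total pressure expands the volume and lowers every reacting partial pressure. With Δn_gas = 2 − 0 = +2, Q moves away from K toward the side with fewer gas moles, so the system shifts toward the side with more gas moles — to the right.
The net shift is to the right. δ is a product, so its amount increases.

increases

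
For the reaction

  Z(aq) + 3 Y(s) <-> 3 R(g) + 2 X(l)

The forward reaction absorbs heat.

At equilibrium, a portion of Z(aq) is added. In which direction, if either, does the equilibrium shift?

Adding Z (aq), a reactant, drives the reaction to the right.

right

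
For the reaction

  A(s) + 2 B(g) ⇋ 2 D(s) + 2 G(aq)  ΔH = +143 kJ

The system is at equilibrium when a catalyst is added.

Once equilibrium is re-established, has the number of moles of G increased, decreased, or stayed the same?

A catalyst speeds both forward and reverse rates equally; it changes neither Q nor K — no shift from this change.
No net shift occurs, so the amount of G is unchanged.

unchanged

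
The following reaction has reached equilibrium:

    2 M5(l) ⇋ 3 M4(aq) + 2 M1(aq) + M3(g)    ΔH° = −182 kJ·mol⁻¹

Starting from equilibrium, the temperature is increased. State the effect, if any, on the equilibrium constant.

decreases

K depends on temperature via the van 't Hoff relation. The forward reaction is exothermic, so raising T decreases K.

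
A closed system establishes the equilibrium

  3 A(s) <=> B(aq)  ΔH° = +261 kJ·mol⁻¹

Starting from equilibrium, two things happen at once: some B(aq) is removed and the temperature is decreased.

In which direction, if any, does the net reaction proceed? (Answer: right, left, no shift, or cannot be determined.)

Removing B (aq), a product, drives the reaction to the right.
The forward reaction is endothermic. Lowering T favours the exothermic direction — shift to the left.
The individual effects push in opposite directions; without quantitative information the net direction cannot be determined.

cannot be determined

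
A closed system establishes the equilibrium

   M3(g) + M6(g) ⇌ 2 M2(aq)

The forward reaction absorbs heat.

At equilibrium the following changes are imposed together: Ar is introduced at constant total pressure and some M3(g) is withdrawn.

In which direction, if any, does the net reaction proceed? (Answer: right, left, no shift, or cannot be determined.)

left

Adding inert gas at constant total pressure expands the volume and lowers every reacting partial pressure. With Δn_gas = 0 − 2 = -2, Q moves away from K toward the side with fewer gas moles, so the system shifts toward the side with more gas moles — to the left.
Removing M3 (g), a reactant, drives the reaction to the left.
All effects act in the same direction — net shift to the left.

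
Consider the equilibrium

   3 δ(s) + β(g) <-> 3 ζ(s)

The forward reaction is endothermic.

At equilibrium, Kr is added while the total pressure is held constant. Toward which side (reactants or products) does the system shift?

Adding inert gas at constant total pressure expands the volume and lowers every reacting partial pressure. With Δn_gas = 0 − 1 = -1, Q moves away from K toward the side with fewer gas moles, so the system shifts toward the side with more gas moles — to the left.

left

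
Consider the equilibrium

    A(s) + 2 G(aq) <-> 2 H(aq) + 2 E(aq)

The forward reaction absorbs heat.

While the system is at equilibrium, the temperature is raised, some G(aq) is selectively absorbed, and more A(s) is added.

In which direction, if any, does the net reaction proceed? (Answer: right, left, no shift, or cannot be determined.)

cannot be determined

The forward reaction is endothermic. Raising T favours the endothermic direction — shift to the right.
Removing G (aq), a reactant, drives the reaction to the left.
A is a pure solid; its activity is 1 regardless of amount, so Q is unaffected — no shift from this change.
The individual effects push in opposite directions; without quantitative information the net direction cannot be determined.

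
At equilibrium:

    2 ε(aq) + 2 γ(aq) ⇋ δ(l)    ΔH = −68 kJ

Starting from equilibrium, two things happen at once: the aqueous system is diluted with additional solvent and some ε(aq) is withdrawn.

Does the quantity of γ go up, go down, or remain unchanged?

increases

Dilution lowers every aqueous concentration by the same factor. Δn_aq = 0 − 4 = -4, so the system shifts toward the side with more dissolved moles — to the left.
Removing ε (aq), a reactant, drives the reaction to the left.
The net shift is to the left. γ is a reactant, so its amount increases.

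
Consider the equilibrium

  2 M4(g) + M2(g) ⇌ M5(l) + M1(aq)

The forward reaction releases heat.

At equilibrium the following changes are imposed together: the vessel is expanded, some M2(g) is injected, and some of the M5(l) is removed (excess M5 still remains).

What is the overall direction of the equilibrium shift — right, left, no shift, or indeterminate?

Gas moles: reactants 3, products 0 (Δn_gas = -3). Expansion shifts the system toward the side with more moles of gas — to the left.
Adding M2 (g), a reactant, drives the reaction to the right.
M5 is a pure liquid; its activity is 1 regardless of amount, so Q is unaffected — no shift from this change.
The individual effects push in opposite directions; without quantitative information the net direction cannot be determined.

cannot be determined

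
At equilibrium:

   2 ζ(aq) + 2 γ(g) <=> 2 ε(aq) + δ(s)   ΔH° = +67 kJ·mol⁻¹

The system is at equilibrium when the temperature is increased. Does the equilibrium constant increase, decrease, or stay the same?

K depends on temperature via the van 't Hoff relation. The forward reaction is endothermic, so raising T increases K.

increases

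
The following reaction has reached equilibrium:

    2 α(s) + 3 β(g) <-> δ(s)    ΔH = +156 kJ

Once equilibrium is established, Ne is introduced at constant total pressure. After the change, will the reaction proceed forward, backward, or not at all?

Adding inert gas at constant total pressure expands the volume and lowers every reacting partial pressure. With Δn_gas = 0 − 3 = -3, Q moves away from K toward the side with fewer gas moles, so the system shifts toward the side with more gas moles — to the left.

left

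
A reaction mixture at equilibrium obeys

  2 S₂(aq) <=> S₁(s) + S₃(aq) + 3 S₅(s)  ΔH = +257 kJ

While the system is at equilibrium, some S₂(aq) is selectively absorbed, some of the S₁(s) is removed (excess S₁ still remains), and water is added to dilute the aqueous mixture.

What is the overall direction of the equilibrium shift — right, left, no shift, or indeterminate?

left

Removing S₂ (aq), a reactant, drives the reaction to the left.
S₁ is a pure solid; its activity is 1 regardless of amount, so Q is unaffected — no shift from this change.
Dilution lowers every aqueous concentration by the same factor. Δn_aq = 1 − 2 = -1, so the system shifts toward the side with more dissolved moles — to the left.
Only the nonzero effect(s) matter; the net shift is to the left.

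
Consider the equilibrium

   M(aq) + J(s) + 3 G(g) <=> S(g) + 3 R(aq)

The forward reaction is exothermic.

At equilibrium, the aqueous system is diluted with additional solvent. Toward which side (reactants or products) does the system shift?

Dilution lowers every aqueous concentration by the same factor. Δn_aq = 3 − 1 = +2, so the system shifts toward the side with more dissolved moles — to the right.

right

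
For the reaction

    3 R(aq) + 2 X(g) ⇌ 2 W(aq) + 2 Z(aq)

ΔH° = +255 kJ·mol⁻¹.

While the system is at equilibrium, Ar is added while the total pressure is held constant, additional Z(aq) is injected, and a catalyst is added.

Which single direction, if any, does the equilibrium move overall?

left

Adding inert gas at constant total pressure expands the volume and lowers every reacting partial pressure. With Δn_gas = 0 − 2 = -2, Q moves away from K toward the side with fewer gas moles, so the system shifts toward the side with more gas moles — to the left.
Adding Z (aq), a product, drives the reaction to the left.
A catalyst speeds both forward and reverse rates equally; it changes neither Q nor K — no shift from this change.
Only the nonzero effect(s) matter; the net shift is to the left.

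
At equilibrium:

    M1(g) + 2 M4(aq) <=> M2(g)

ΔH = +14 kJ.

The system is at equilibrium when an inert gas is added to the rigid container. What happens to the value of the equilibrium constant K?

The equilibrium constant depends only on temperature. This perturbation changes neither the position of equilibrium nor K.

unchanged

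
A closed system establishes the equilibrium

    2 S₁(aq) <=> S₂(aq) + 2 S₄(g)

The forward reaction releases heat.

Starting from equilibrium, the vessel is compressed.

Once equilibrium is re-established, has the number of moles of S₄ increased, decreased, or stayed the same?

decreases

Gas moles: reactants 0, products 2 (Δn_gas = +2). Compression shifts the system toward the side with fewer moles of gas — to the left.
The net shift is to the left. S₄ is a product, so its amount decreases.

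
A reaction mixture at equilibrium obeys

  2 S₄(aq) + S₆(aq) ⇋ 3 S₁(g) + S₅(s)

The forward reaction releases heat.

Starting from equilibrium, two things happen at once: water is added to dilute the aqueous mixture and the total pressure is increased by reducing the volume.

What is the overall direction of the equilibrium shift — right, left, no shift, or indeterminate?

left

Dilution lowers every aqueous concentration by the same factor. Δn_aq = 0 − 3 = -3, so the system shifts toward the side with more dissolved moles — to the left.
Gas moles: reactants 0, products 3 (Δn_gas = +3). Compression shifts the system toward the side with fewer moles of gas — to the left.
All effects act in the same direction — net shift to the left.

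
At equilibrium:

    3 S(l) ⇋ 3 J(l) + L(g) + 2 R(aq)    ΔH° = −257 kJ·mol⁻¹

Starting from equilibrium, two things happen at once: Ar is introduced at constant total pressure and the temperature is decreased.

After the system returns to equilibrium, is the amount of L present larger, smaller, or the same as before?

Adding inert gas at constant total pressure expands the volume and lowers every reacting partial pressure. With Δn_gas = 1 − 0 = +1, Q moves away from K toward the side with fewer gas moles, so the system shifts toward the side with more gas moles — to the right.
The forward reaction is exothermic. Lowering T favours the exothermic direction — shift to the right.
The net shift is to the right. L is a product, so its amount increases.

increases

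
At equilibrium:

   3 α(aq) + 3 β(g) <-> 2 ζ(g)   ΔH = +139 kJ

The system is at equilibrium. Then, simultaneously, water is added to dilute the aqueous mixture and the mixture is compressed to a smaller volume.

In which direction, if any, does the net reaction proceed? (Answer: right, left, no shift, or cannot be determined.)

cannot be determined

Dilution lowers every aqueous concentration by the same factor. Δn_aq = 0 − 3 = -3, so the system shifts toward the side with more dissolved moles — to the left.
Gas moles: reactants 3, products 2 (Δn_gas = -1). Compression shifts the system toward the side with fewer moles of gas — to the right.
The individual effects push in opposite directions; without quantitative information the net direction cannot be determined.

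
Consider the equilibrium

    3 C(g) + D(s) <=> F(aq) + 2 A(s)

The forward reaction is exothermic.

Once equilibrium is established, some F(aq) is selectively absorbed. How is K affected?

The equilibrium constant depends only on temperature. This perturbation may move the position of equilibrium, but since T is unchanged, K itself is unchanged.

unchanged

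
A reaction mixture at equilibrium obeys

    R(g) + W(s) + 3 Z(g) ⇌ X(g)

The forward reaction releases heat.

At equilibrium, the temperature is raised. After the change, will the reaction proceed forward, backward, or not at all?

left

The forward reaction is exothermic. Raising T favours the endothermic direction — shift to the left.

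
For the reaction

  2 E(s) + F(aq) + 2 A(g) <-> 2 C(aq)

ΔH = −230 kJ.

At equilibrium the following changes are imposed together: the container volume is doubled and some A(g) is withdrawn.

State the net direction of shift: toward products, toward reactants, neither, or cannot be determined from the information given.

Gas moles: reactants 2, products 0 (Δn_gas = -2). Expansion shifts the system toward the side with more moles of gas — to the left.
Removing A (g), a reactant, drives the reaction to the left.
All effects act in the same direction — net shift to the left.

left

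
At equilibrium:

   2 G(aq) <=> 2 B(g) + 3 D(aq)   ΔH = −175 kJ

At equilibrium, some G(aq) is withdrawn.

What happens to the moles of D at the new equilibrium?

Removing G (aq), a reactant, drives the reaction to the left.
The net shift is to the left. D is a product, so its amount decreases.

decreases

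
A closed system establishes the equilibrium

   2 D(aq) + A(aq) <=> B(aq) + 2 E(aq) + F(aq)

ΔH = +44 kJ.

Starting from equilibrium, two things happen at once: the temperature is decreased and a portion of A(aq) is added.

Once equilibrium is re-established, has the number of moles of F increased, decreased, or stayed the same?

The forward reaction is endothermic. Lowering T favours the exothermic direction — shift to the left.
Adding A (aq), a reactant, drives the reaction to the right.
The two effects oppose each other, so the net shift — and hence the change in F — cannot be determined from the given information.

cannot be determined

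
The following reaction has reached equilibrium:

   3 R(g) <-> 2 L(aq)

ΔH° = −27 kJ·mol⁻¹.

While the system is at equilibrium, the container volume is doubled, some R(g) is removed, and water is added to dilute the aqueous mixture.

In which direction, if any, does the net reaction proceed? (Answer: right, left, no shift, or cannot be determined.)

cannot be determined

Gas moles: reactants 3, products 0 (Δn_gas = -3). Expansion shifts the system toward the side with more moles of gas — to the left.
Removing R (g), a reactant, drives the reaction to the left.
Dilution lowers every aqueous concentration by the same factor. Δn_aq = 2 − 0 = +2, so the system shifts toward the side with more dissolved moles — to the right.
The individual effects push in opposite directions; without quantitative information the net direction cannot be determined.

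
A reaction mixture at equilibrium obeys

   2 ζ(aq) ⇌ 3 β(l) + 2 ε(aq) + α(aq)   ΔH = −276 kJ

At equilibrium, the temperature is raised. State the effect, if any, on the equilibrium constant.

decreases

K depends on temperature via the van 't Hoff relation. The forward reaction is exothermic, so raising T decreases K.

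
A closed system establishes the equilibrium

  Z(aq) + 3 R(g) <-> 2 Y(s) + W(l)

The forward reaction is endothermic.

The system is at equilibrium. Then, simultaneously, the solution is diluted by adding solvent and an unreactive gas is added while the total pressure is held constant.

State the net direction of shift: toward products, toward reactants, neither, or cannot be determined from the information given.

Dilution lowers every aqueous concentration by the same factor. Δn_aq = 0 − 1 = -1, so the system shifts toward the side with more dissolved moles — to the left.
Adding inert gas at constant total pressure expands the volume and lowers every reacting partial pressure. With Δn_gas = 0 − 3 = -3, Q moves away from K toward the side with fewer gas moles, so the system shifts toward the side with more gas moles — to the left.
All effects act in the same direction — net shift to the left.

left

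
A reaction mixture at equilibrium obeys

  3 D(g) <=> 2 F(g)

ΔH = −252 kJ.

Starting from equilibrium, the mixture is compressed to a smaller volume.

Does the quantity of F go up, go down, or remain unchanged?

Gas moles: reactants 3, products 2 (Δn_gas = -1). Compression shifts the system toward the side with fewer moles of gas — to the right.
The net shift is to the right. F is a product, so its amount increases.

increases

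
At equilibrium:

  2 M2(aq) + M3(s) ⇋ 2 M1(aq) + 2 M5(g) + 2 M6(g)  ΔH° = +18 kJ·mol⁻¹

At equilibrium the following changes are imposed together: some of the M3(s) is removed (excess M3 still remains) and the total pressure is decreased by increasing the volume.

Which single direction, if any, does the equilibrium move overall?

M3 is a pure solid; its activity is 1 regardless of amount, so Q is unaffected — no shift from this change.
Gas moles: reactants 0, products 4 (Δn_gas = +4). Expansion shifts the system toward the side with more moles of gas — to the right.
Only the nonzero effect(s) matter; the net shift is to the right.

right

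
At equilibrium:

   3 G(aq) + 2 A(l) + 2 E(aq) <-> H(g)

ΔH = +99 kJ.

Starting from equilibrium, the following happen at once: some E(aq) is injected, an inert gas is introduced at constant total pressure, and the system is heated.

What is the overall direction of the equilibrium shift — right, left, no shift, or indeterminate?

right

Adding E (aq), a reactant, drives the reaction to the right.
Adding inert gas at constant total pressure expands the volume and lowers every reacting partial pressure. With Δn_gas = 1 − 0 = +1, Q moves away from K toward the side with fewer gas moles, so the system shifts toward the side with more gas moles — to the right.
The forward reaction is endothermic. Raising T favours the endothermic direction — shift to the right.
All effects act in the same direction — net shift to the right.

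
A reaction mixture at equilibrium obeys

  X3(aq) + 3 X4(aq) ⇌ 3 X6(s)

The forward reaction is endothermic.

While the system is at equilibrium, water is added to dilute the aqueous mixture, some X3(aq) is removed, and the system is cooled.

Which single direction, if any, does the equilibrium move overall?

Dilution lowers every aqueous concentration by the same factor. Δn_aq = 0 − 4 = -4, so the system shifts toward the side with more dissolved moles — to the left.
Removing X3 (aq), a reactant, drives the reaction to the left.
The forward reaction is endothermic. Lowering T favours the exothermic direction — shift to the left.
All effects act in the same direction — net shift to the left.

left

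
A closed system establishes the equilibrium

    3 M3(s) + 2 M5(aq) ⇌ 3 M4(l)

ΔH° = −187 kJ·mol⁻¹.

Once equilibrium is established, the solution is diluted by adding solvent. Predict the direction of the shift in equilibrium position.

left

Dilution lowers every aqueous concentration by the same factor. Δn_aq = 0 − 2 = -2, so the system shifts toward the side with more dissolved moles — to the left.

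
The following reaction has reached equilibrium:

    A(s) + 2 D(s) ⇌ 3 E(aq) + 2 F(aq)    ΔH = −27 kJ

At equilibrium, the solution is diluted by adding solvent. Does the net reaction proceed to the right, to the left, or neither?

Dilution lowers every aqueous concentration by the same factor. Δn_aq = 5 − 0 = +5, so the system shifts toward the side with more dissolved moles — to the right.

right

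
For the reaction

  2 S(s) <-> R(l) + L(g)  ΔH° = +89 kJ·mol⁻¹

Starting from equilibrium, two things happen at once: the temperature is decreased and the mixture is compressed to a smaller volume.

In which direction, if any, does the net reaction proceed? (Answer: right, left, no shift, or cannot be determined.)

The forward reaction is endothermic. Lowering T favours the exothermic direction — shift to the left.
Gas moles: reactants 0, products 1 (Δn_gas = +1). Compression shifts the system toward the side with fewer moles of gas — to the left.
All effects act in the same direction — net shift to the left.

left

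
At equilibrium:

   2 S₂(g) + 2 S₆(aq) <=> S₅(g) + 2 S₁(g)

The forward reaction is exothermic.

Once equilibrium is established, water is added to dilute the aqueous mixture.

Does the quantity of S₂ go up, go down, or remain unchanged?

Dilution lowers every aqueous concentration by the same factor. Δn_aq = 0 − 2 = -2, so the system shifts toward the side with more dissolved moles — to the left.
The net shift is to the left. S₂ is a reactant, so its amount increases.

increases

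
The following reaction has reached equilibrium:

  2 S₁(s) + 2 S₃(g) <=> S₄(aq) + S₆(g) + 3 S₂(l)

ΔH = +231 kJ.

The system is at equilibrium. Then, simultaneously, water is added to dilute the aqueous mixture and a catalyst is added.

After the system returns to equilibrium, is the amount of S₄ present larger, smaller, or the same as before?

Dilution lowers every aqueous concentration by the same factor. Δn_aq = 1 − 0 = +1, so the system shifts toward the side with more dissolved moles — to the right.
A catalyst speeds both forward and reverse rates equally; it changes neither Q nor K — no shift from this change.
The net shift is to the right. S₄ is a product, so its amount increases.

increases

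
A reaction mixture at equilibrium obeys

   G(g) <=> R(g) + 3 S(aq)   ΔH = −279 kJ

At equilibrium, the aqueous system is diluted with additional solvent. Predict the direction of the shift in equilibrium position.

right

Dilution lowers every aqueous concentration by the same factor. Δn_aq = 3 − 0 = +3, so the system shifts toward the side with more dissolved moles — to the right.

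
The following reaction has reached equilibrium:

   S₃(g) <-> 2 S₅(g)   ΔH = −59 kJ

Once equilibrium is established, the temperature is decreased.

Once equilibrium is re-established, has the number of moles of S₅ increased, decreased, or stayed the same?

increases

The forward reaction is exothermic. Lowering T favours the exothermic direction — shift to the right.
The net shift is to the right. S₅ is a product, so its amount increases.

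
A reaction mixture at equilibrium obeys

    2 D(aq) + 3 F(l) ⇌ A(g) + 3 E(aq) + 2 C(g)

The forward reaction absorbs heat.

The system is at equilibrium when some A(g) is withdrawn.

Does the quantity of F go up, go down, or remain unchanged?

decreases

Removing A (g), a product, drives the reaction to the right.
The net shift is to the right. F is a reactant, so its amount decreases.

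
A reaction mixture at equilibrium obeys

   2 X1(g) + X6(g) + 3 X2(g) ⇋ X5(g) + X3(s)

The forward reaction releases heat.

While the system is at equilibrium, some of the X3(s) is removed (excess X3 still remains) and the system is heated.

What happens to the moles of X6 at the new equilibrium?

increases

X3 is a pure solid; its activity is 1 regardless of amount, so Q is unaffected — no shift from this change.
The forward reaction is exothermic. Raising T favours the endothermic direction — shift to the left.
The net shift is to the left. X6 is a reactant, so its amount increases.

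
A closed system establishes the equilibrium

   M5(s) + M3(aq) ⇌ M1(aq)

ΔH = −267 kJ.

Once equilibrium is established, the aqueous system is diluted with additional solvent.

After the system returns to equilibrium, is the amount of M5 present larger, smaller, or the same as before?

Dilution scales every aqueous concentration by the same factor. Δn_aq = 1 − 1 = 0, so Q is unchanged — no shift.
No net shift occurs, so the amount of M5 is unchanged.

unchanged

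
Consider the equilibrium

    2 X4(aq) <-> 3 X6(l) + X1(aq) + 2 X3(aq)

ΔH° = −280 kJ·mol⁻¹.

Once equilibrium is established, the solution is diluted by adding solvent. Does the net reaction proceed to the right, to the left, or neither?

right

Dilution lowers every aqueous concentration by the same factor. Δn_aq = 3 − 2 = +1, so the system shifts toward the side with more dissolved moles — to the right.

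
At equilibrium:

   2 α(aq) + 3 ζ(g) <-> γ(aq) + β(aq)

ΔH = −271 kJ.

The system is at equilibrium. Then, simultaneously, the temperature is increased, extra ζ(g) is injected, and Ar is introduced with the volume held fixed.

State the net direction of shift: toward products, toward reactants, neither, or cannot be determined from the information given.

The forward reaction is exothermic. Raising T favours the endothermic direction — shift to the left.
Adding ζ (g), a reactant, drives the reaction to the right.
At constant volume, adding an inert gas leaves every reacting species' partial pressure unchanged, so Q is unchanged — no shift from this change.
The individual effects push in opposite directions; without quantitative information the net direction cannot be determined.

cannot be determined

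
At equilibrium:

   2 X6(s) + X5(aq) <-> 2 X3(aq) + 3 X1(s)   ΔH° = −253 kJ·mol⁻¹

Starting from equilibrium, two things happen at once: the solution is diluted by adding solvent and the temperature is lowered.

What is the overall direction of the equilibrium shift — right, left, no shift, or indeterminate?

right

Dilution lowers every aqueous concentration by the same factor. Δn_aq = 2 − 1 = +1, so the system shifts toward the side with more dissolved moles — to the right.
The forward reaction is exothermic. Lowering T favours the exothermic direction — shift to the right.
All effects act in the same direction — net shift to the right.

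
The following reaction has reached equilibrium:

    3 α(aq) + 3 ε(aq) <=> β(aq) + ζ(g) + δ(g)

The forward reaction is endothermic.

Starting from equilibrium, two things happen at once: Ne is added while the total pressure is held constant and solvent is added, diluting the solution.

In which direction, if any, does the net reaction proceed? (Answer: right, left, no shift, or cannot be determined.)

cannot be determined

Adding inert gas at constant total pressure expands the volume and lowers every reacting partial pressure. With Δn_gas = 2 − 0 = +2, Q moves away from K toward the side with fewer gas moles, so the system shifts toward the side with more gas moles — to the right.
Dilution lowers every aqueous concentration by the same factor. Δn_aq = 1 − 6 = -5, so the system shifts toward the side with more dissolved moles — to the left.
The individual effects push in opposite directions; without quantitative information the net direction cannot be determined.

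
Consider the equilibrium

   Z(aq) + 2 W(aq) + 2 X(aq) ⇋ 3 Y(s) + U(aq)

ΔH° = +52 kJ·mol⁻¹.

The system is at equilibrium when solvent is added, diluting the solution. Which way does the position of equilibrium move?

left

Dilution lowers every aqueous concentration by the same factor. Δn_aq = 1 − 5 = -4, so the system shifts toward the side with more dissolved moles — to the left.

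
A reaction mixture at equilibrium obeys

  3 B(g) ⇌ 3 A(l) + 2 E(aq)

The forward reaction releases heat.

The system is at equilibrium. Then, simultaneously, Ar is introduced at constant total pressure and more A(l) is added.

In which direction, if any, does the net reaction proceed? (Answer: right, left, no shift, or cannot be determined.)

Adding inert gas at constant total pressure expands the volume and lowers every reacting partial pressure. With Δn_gas = 0 − 3 = -3, Q moves away from K toward the side with fewer gas moles, so the system shifts toward the side with more gas moles — to the left.
A is a pure liquid; its activity is 1 regardless of amount, so Q is unaffected — no shift from this change.
Only the nonzero effect(s) matter; the net shift is to the left.

left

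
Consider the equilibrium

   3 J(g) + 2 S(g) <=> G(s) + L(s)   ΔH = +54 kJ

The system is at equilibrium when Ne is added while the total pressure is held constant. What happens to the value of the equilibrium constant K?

The equilibrium constant depends only on temperature. This perturbation may move the position of equilibrium, but since T is unchanged, K itself is unchanged.

unchanged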